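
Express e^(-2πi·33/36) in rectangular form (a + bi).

ω_36^33 = e^(-2πi·33/36)
= cos(-2π·33/36) + i·sin(-2π·33/36)
= cos(-66π/36) + i·sin(-66π/36)

ω_36^33 = cos(-66π/36) + i·sin(-66π/36) = 0.8660+0.5000i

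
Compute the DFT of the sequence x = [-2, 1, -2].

X[k] = Σ(n=0 to 2) x[n] · ω_3^(nk)
where ω_3 = e^(-2πi/3)

Computing each X[k]:
X[0] = -3
X[1] = -1.5000-2.5981i
X[2] = -1.5000+2.5981i

X = [-3, -1.5000-2.5981i, -1.5000+2.5981i]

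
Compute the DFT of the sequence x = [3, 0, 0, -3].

X[k] = Σ(n=0 to 3) x[n] · ω_4^(nk)
where ω_4 = e^(-2πi/4)

Computing each X[k]:
X[0] = 0
X[1] = 3-3i
X[2] = 6
X[3] = 3+3i

X = [0, 3-3i, 6, 3+3i]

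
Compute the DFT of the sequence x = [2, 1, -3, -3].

X[k] = Σ(n=0 to 3) x[n] · ω_4^(nk)
where ω_4 = e^(-2πi/4)

Computing each X[k]:
X[0] = -3
X[1] = 5-4i
X[2] = 1
X[3] = 5+4i

X = [-3, 5-4i, 1, 5+4i]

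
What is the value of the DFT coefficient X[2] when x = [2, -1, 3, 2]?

X[2] = Σ(n=0 to 3) x[n] · ω_4^(2n) where ω_4 = e^(-2πi/4)
= (2)·ω_4^0 + (-1)·ω_4^2 + (3)·ω_4^4 + (2)·ω_4^6

X[2] = 4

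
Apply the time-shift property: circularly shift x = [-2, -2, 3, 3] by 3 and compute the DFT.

Time shift by 3: X_shifted[k] = ω_4^(3k) · X[k]
Shifted x = [-2, 3, 3, -2]

DFT(x[n-3]) = [2, -5-5i, 0, -5+5i]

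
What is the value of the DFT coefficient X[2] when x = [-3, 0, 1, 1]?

X[2] = Σ(n=0 to 3) x[n] · ω_4^(2n) where ω_4 = e^(-2πi/4)
= (-3)·ω_4^0 + (0)·ω_4^2 + (1)·ω_4^4 + (1)·ω_4^6

X[2] = -3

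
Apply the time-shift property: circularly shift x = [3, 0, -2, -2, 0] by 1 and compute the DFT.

Time shift by 1: X_shifted[k] = ω_5^(1k) · X[k]
Shifted x = [0, 3, 0, -2, -2]

DFT(x[n-1]) = [-1, 1.9271-5.9309i, -1.4271-1.0368i, -1.4271+1.0368i, 1.9271+5.9309i]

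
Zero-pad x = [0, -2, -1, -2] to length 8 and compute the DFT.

Original 4-point DFT: [-5, 1, 3, 1]
Zero-padded 8-point DFT provides frequency interpolation.

DFT_8([x, 0, ...]) = [-5, 3.8284i, 1, 1.8284i, 3, -1.8284i, 1, -3.8284i]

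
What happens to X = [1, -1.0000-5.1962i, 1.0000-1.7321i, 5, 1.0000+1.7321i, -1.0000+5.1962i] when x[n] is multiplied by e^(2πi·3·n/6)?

Modulation property: DFT(ω_6^(-3n)·x[n]) = X[(k-3) mod 6], so circularly shift X by 3 positions.

X[k-3] = [5, 1.0000+1.7321i, -1.0000+5.1962i, 1, -1.0000-5.1962i, 1.0000-1.7321i]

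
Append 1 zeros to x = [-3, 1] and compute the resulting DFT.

Original 2-point DFT: [-2, -4]
Zero-padded 3-point DFT provides frequency interpolation.

DFT_3([x, 0, ...]) = [-2, -3.5000-0.8660i, -3.5000+0.8660i]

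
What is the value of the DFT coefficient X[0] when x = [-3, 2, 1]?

X[0] = Σ(n=0 to 2) x[n] · ω_3^0 = Σ x[n]
= (-3) + (2) + (1)

X[0] = 0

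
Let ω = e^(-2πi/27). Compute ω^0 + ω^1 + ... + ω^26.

Sum of all nth roots of unity equals 0 for n > 1 (geometric series with r ≠ 1).

0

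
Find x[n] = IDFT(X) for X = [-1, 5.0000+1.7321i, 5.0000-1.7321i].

x[n] = (1/3) Σ(k=0 to 2) X[k] · e^(2πikn/3)

Computing each x[n]:
x[0] = 3
x[1] = -3
x[2] = -1

x = [3, -3, -1]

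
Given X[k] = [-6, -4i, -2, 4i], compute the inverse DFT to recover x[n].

x[n] = (1/4) Σ(k=0 to 3) X[k] · e^(2πikn/4)

Computing each x[n]:
x[0] = -2
x[1] = 1
x[2] = -2
x[3] = -3

x = [-2, 1, -2, -3]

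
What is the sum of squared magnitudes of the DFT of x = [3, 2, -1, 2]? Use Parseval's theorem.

Parseval: Σ|x[n]|² = (1/N)Σ|X[k]|², so Σ|X[k]|² = N·Σ|x[n]|² = 4·18.0000

Σ|X[k]|² = N·Σ|x[n]|² = 4·18.0000 = 72.0000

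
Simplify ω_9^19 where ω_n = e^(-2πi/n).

Since ω_9^9 = 1, powers reduce modulo 9.
19 mod 9 = 1
So ω_9^19 = ω_9^1 = e^(-2πi·1/9)

ω_9^19 = ω_9^1 = 0.7660-0.6428i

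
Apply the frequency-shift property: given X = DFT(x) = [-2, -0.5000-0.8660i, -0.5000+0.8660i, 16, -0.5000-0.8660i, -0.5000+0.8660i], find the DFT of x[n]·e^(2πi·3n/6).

Modulation property: DFT(ω_6^(-3n)·x[n]) = X[(k-3) mod 6], so circularly shift X by 3 positions.

X[k-3] = [16, -0.5000-0.8660i, -0.5000+0.8660i, -2, -0.5000-0.8660i, -0.5000+0.8660i]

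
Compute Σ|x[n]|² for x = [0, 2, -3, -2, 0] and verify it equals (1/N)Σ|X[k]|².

Time domain:
Σ|x[n]|² = |0|² + |2|² + |-3|² + |-2|² + |0|² = 17.0000

Frequency domain:
(1/5)Σ|X[k]|² = (1/5)(|-3|² + |4.6631-1.3143i|² + |-3.1631-2.1266i|² + |-3.1631+2.1266i|² + |4.6631+1.3143i|²) = (1/5)·85.0000 = 17.0000

Both sides agree, confirming Parseval's theorem.

Σ|x[n]|² = (1/N)Σ|X[k]|² = 17.0000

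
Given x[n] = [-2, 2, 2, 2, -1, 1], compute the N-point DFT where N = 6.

X[k] = Σ(n=0 to 5) x[n] · ω_6^(nk)
where ω_6 = e^(-2πi/6)

Computing each X[k]:
X[0] = 4
X[1] = -3.0000-3.4641i
X[2] = -2.0000+1.7321i
X[3] = -6
X[4] = -2.0000-1.7321i
X[5] = -3.0000+3.4641i

X = [4, -3.0000-3.4641i, -2.0000+1.7321i, -6, -2.0000-1.7321i, -3.0000+3.4641i]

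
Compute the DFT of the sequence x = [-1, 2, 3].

X[k] = Σ(n=0 to 2) x[n] · ω_3^(nk)
where ω_3 = e^(-2πi/3)

Computing each X[k]:
X[0] = 4
X[1] = -3.5000+0.8660i
X[2] = -3.5000-0.8660i

X = [4, -3.5000+0.8660i, -3.5000-0.8660i]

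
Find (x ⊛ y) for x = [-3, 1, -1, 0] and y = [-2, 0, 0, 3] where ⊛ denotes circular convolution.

(x ⊛ y)[n] = Σ(m=0 to 3) x[m] · y[(n-m) mod 4]

Computing each output sample:
(x ⊛ y)[0] = 9
(x ⊛ y)[1] = -5
(x ⊛ y)[2] = 2
(x ⊛ y)[3] = -9

x ⊛ y = [9, -5, 2, -9]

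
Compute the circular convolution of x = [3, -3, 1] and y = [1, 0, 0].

(x ⊛ y)[n] = Σ(m=0 to 2) x[m] · y[(n-m) mod 3]

Computing each output sample:
(x ⊛ y)[0] = 3
(x ⊛ y)[1] = -3
(x ⊛ y)[2] = 1

x ⊛ y = [3, -3, 1]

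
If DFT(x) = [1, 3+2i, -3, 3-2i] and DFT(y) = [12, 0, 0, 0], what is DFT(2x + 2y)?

By linearity: DFT(2x + 2y) = 2·DFT(x) + 2·DFT(y)
= 2·[1, 3+2i, -3, 3-2i] + 2·[12, 0, 0, 0]

Computing element-wise:
Z[0] = 2·(1) + 2·(12) = 26
Z[1] = 2·(3+2i) + 2·(0) = 6+4i
Z[2] = 2·(-3) + 2·(0) = -6
Z[3] = 2·(3-2i) + 2·(0) = 6-4i

DFT(2x + 2y) = 2·X + 2·Y = [26, 6+4i, -6, 6-4i]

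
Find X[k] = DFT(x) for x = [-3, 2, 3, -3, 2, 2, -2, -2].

X[k] = Σ(n=0 to 7) x[n] · ω_8^(nk)
where ω_8 = e^(-2πi/8)

Computing each X[k]:
X[0] = -1
X[1] = -4.2929-4.2929i
X[2] = -2-9i
X[3] = -5.7071+5.7071i
X[4] = 1
X[5] = -5.7071-5.7071i
X[6] = -2+9i
X[7] = -4.2929+4.2929i

X = [-1, -4.2929-4.2929i, -2-9i, -5.7071+5.7071i, 1, -5.7071-5.7071i, -2+9i, -4.2929+4.2929i]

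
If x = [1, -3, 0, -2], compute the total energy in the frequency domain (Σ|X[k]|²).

Parseval: Σ|x[n]|² = (1/N)Σ|X[k]|², so Σ|X[k]|² = N·Σ|x[n]|² = 4·14.0000

Σ|X[k]|² = N·Σ|x[n]|² = 4·14.0000 = 56.0000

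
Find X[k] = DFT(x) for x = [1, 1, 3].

X[k] = Σ(n=0 to 2) x[n] · ω_3^(nk)
where ω_3 = e^(-2πi/3)

Computing each X[k]:
X[0] = 5
X[1] = -1.0000+1.7321i
X[2] = -1.0000-1.7321i

X = [5, -1.0000+1.7321i, -1.0000-1.7321i]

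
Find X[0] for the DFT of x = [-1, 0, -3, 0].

X[0] = Σ(n=0 to 3) x[n] · ω_4^0 = Σ x[n]
= (-1) + (0) + (-3) + (0)

X[0] = -4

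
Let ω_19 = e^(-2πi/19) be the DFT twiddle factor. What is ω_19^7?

ω_19^7 = e^(-2πi·7/19)
= cos(-2π·7/19) + i·sin(-2π·7/19)
= cos(-14π/19) + i·sin(-14π/19)

ω_19^7 = cos(-14π/19) + i·sin(-14π/19) = -0.6773-0.7357i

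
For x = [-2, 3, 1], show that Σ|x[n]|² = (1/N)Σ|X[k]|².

Time domain:
Σ|x[n]|² = |-2|² + |3|² + |1|² = 14.0000

Frequency domain:
(1/3)Σ|X[k]|² = (1/3)(|2|² + |-4.0000-1.7321i|² + |-4.0000+1.7321i|²) = (1/3)·42.0000 = 14.0000

Both sides agree, confirming Parseval's theorem.

Σ|x[n]|² = (1/N)Σ|X[k]|² = 14.0000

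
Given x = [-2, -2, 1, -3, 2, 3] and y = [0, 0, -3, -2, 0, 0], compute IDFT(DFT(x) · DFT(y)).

(x ⊛ y)[n] = Σ(m=0 to 5) x[m] · y[(n-m) mod 6]

Computing each output sample:
(x ⊛ y)[0] = 0
(x ⊛ y)[1] = -13
(x ⊛ y)[2] = 0
(x ⊛ y)[3] = 10
(x ⊛ y)[4] = 1
(x ⊛ y)[5] = 7

x ⊛ y = [0, -13, 0, 10, 1, 7]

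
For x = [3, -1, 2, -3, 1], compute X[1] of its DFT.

X[1] = Σ(n=0 to 4) x[n] · ω_5^(1n) where ω_5 = e^(-2πi/5)
= (3)·ω_5^0 + (-1)·ω_5^1 + (2)·ω_5^2 + (-3)·ω_5^3 + (1)·ω_5^4

X[1] = 3.8090-1.0368i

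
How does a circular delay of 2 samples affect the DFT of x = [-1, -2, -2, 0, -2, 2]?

Time shift by 2: X_shifted[k] = ω_6^(2k) · X[k]
Shifted x = [-2, 2, -1, -2, -2, 0]

DFT(x[n-2]) = [-5, 2.5000-2.5981i, -3.5000-0.8660i, -5, -3.5000+0.8660i, 2.5000+2.5981i]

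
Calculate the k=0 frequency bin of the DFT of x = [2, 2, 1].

X[0] = Σ(n=0 to 2) x[n] · ω_3^0 = Σ x[n]
= (2) + (2) + (1)

X[0] = 5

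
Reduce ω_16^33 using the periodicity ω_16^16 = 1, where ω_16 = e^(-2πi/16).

Since ω_16^16 = 1, powers reduce modulo 16.
33 mod 16 = 1
So ω_16^33 = ω_16^1 = e^(-2πi·1/16)

ω_16^33 = ω_16^1 = 0.9239-0.3827i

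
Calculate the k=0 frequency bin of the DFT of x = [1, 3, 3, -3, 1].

X[0] = Σ(n=0 to 4) x[n] · ω_5^0 = Σ x[n]
= (1) + (3) + (3) + (-3) + (1)

X[0] = 5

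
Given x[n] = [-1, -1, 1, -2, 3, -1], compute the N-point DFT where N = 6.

X[k] = Σ(n=0 to 5) x[n] · ω_6^(nk)
where ω_6 = e^(-2πi/6)

Computing each X[k]:
X[0] = -1
X[1] = -2.0000+1.7321i
X[2] = -4.0000-1.7321i
X[3] = 7
X[4] = -4.0000+1.7321i
X[5] = -2.0000-1.7321i

X = [-1, -2.0000+1.7321i, -4.0000-1.7321i, 7, -4.0000+1.7321i, -2.0000-1.7321i]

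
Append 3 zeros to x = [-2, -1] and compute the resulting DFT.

Original 2-point DFT: [-3, -1]
Zero-padded 5-point DFT provides frequency interpolation.

DFT_5([x, 0, ...]) = [-3, -2.3090+0.9511i, -1.1910+0.5878i, -1.1910-0.5878i, -2.3090-0.9511i]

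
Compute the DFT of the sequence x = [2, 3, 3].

X[k] = Σ(n=0 to 2) x[n] · ω_3^(nk)
where ω_3 = e^(-2πi/3)

Computing each X[k]:
X[0] = 8
X[1] = -1
X[2] = -1

X = [8, -1, -1]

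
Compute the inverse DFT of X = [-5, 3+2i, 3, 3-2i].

x[n] = (1/4) Σ(k=0 to 3) X[k] · e^(2πikn/4)

Computing each x[n]:
x[0] = 1
x[1] = -3
x[2] = -2
x[3] = -1

x = [1, -3, -2, -1]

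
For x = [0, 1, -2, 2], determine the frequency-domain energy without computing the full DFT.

Parseval: Σ|x[n]|² = (1/N)Σ|X[k]|², so Σ|X[k]|² = N·Σ|x[n]|² = 4·9.0000

Σ|X[k]|² = N·Σ|x[n]|² = 4·9.0000 = 36.0000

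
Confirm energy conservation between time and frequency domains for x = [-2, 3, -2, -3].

Time domain:
Σ|x[n]|² = |-2|² + |3|² + |-2|² + |-3|² = 26.0000

Frequency domain:
(1/4)Σ|X[k]|² = (1/4)(|-4|² + |-6i|² + |-4|² + |6i|²) = (1/4)·104.0000 = 26.0000

Both sides agree, confirming Parseval's theorem.

Σ|x[n]|² = (1/N)Σ|X[k]|² = 26.0000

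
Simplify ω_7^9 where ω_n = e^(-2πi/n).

Since ω_7^7 = 1, powers reduce modulo 7.
9 mod 7 = 2
So ω_7^9 = ω_7^2 = e^(-2πi·2/7)

ω_7^9 = ω_7^2 = -0.2225-0.9749i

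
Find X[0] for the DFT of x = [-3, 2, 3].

X[0] = Σ(n=0 to 2) x[n] · ω_3^0 = Σ x[n]
= (-3) + (2) + (3)

X[0] = 2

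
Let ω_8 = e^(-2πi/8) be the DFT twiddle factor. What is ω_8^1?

ω_8^1 = e^(-2πi·1/8)
= cos(-2π·1/8) + i·sin(-2π·1/8)
= cos(-2π/8) + i·sin(-2π/8)

ω_8^1 = cos(-2π/8) + i·sin(-2π/8) = 0.7071-0.7071i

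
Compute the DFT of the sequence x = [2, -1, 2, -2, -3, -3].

X[k] = Σ(n=0 to 5) x[n] · ω_6^(nk)
where ω_6 = e^(-2πi/6)

Computing each X[k]:
X[0] = -5
X[1] = 2.5000-6.0622i
X[2] = 2.5000+2.5981i
X[3] = 7
X[4] = 2.5000-2.5981i
X[5] = 2.5000+6.0622i

X = [-5, 2.5000-6.0622i, 2.5000+2.5981i, 7, 2.5000-2.5981i, 2.5000+6.0622i]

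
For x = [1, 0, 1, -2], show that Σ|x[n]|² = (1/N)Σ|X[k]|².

Time domain:
Σ|x[n]|² = |1|² + |0|² + |1|² + |-2|² = 6.0000

Frequency domain:
(1/4)Σ|X[k]|² = (1/4)(|0|² + |-2i|² + |4|² + |2i|²) = (1/4)·24.0000 = 6.0000

Both sides agree, confirming Parseval's theorem.

Σ|x[n]|² = (1/N)Σ|X[k]|² = 6.0000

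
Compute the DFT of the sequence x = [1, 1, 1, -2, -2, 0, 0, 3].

X[k] = Σ(n=0 to 7) x[n] · ω_8^(nk)
where ω_8 = e^(-2πi/8)

Computing each X[k]:
X[0] = 2
X[1] = 7.2426+1.8284i
X[2] = -2
X[3] = -1.2426+3.8284i
X[4] = -2
X[5] = -1.2426-3.8284i
X[6] = -2
X[7] = 7.2426-1.8284i

X = [2, 7.2426+1.8284i, -2, -1.2426+3.8284i, -2, -1.2426-3.8284i, -2, 7.2426-1.8284i]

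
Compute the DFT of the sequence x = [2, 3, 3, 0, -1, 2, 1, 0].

X[k] = Σ(n=0 to 7) x[n] · ω_8^(nk)
where ω_8 = e^(-2πi/8)

Computing each X[k]:
X[0] = 10
X[1] = 3.7071-2.7071i
X[2] = -3-5i
X[3] = 2.2929+1.2929i
X[4] = 0
X[5] = 2.2929-1.2929i
X[6] = -3+5i
X[7] = 3.7071+2.7071i

X = [10, 3.7071-2.7071i, -3-5i, 2.2929+1.2929i, 0, 2.2929-1.2929i, -3+5i, 3.7071+2.7071i]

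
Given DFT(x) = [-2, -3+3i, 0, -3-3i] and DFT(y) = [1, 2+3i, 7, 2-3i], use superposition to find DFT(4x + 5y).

By linearity: DFT(4x + 5y) = 4·DFT(x) + 5·DFT(y)
= 4·[-2, -3+3i, 0, -3-3i] + 5·[1, 2+3i, 7, 2-3i]

Computing element-wise:
Z[0] = 4·(-2) + 5·(1) = -3
Z[1] = 4·(-3+3i) + 5·(2+3i) = -2+27i
Z[2] = 4·(0) + 5·(7) = 35
Z[3] = 4·(-3-3i) + 5·(2-3i) = -2-27i

DFT(4x + 5y) = 4·X + 5·Y = [-3, -2+27i, 35, -2-27i]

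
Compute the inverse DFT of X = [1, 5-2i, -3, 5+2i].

x[n] = (1/4) Σ(k=0 to 3) X[k] · e^(2πikn/4)

Computing each x[n]:
x[0] = 2
x[1] = 2
x[2] = -3
x[3] = 0

x = [2, 2, -3, 0]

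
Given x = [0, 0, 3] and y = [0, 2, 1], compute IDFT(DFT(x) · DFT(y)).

(x ⊛ y)[n] = Σ(m=0 to 2) x[m] · y[(n-m) mod 3]

Computing each output sample:
(x ⊛ y)[0] = 6
(x ⊛ y)[1] = 3
(x ⊛ y)[2] = 0

x ⊛ y = [6, 3, 0]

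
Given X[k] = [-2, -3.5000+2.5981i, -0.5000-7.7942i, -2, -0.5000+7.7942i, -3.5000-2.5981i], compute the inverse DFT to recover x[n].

x[n] = (1/6) Σ(k=0 to 5) X[k] · e^(2πikn/6)

Computing each x[n]:
x[0] = -2
x[1] = 1
x[2] = -3
x[3] = 1
x[4] = 3
x[5] = -2

x = [-2, 1, -3, 1, 3, -2]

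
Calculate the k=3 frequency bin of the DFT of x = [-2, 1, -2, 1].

X[3] = Σ(n=0 to 3) x[n] · ω_4^(3n) where ω_4 = e^(-2πi/4)
= (-2)·ω_4^0 + (1)·ω_4^3 + (-2)·ω_4^6 + (1)·ω_4^9

X[3] = 0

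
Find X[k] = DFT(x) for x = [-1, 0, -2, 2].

X[k] = Σ(n=0 to 3) x[n] · ω_4^(nk)
where ω_4 = e^(-2πi/4)

Computing each X[k]:
X[0] = -1
X[1] = 1+2i
X[2] = -5
X[3] = 1-2i

X = [-1, 1+2i, -5, 1-2i]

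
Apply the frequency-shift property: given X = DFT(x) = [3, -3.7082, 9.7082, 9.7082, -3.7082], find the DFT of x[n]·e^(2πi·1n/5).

Modulation property: DFT(ω_5^(-1n)·x[n]) = X[(k-1) mod 5], so circularly shift X by 1 positions.

X[k-1] = [-3.7082, 3, -3.7082, 9.7082, 9.7082]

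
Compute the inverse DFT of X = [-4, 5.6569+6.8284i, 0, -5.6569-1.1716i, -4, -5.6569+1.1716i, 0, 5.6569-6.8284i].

x[n] = (1/8) Σ(k=0 to 7) X[k] · e^(2πikn/8)

Computing each x[n]:
x[0] = -1
x[1] = 1
x[2] = -3
x[3] = -3
x[4] = -1
x[5] = -1
x[6] = 1
x[7] = 3

x = [-1, 1, -3, -3, -1, -1, 1, 3]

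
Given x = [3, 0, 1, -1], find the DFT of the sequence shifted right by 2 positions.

Time shift by 2: X_shifted[k] = ω_4^(2k) · X[k]
Shifted x = [1, -1, 3, 0]

DFT(x[n-2]) = [3, -2+1i, 5, -2-1i]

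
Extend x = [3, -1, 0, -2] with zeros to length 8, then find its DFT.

Original 4-point DFT: [0, 3-1i, 6, 3+1i]
Zero-padded 8-point DFT provides frequency interpolation.

DFT_8([x, 0, ...]) = [0, 3.7071+2.1213i, 3-1i, 2.2929+2.1213i, 6, 2.2929-2.1213i, 3+1i, 3.7071-2.1213i]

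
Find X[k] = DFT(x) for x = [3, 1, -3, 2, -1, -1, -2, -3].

X[k] = Σ(n=0 to 7) x[n] · ω_8^(nk)
where ω_8 = e^(-2πi/8)

Computing each X[k]:
X[0] = -4
X[1] = 1.8787-3.9497i
X[2] = 7-1i
X[3] = 6.1213-5.9497i
X[4] = -2
X[5] = 6.1213+5.9497i
X[6] = 7+1i
X[7] = 1.8787+3.9497i

X = [-4, 1.8787-3.9497i, 7-1i, 6.1213-5.9497i, -2, 6.1213+5.9497i, 7+1i, 1.8787+3.9497i]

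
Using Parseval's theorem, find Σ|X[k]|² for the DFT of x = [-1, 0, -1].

Parseval: Σ|x[n]|² = (1/N)Σ|X[k]|², so Σ|X[k]|² = N·Σ|x[n]|² = 3·2.0000

Σ|X[k]|² = N·Σ|x[n]|² = 3·2.0000 = 6.0000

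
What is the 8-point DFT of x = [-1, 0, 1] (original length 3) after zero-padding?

Original 3-point DFT: [0, -1.5000+0.8660i, -1.5000-0.8660i]
Zero-padded 8-point DFT provides frequency interpolation.

DFT_8([x, 0, ...]) = [0, -1-1i, -2, -1+1i, 0, -1-1i, -2, -1+1i]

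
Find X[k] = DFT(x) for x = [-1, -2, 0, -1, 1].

X[k] = Σ(n=0 to 4) x[n] · ω_5^(nk)
where ω_5 = e^(-2πi/5)

Computing each X[k]:
X[0] = -3
X[1] = -0.5000+2.2654i
X[2] = -0.5000+2.7144i
X[3] = -0.5000-2.7144i
X[4] = -0.5000-2.2654i

X = [-3, -0.5000+2.2654i, -0.5000+2.7144i, -0.5000-2.7144i, -0.5000-2.2654i]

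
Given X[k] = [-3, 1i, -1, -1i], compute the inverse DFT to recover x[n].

x[n] = (1/4) Σ(k=0 to 3) X[k] · e^(2πikn/4)

Computing each x[n]:
x[0] = -1
x[1] = -1
x[2] = -1
x[3] = 0

x = [-1, -1, -1, 0]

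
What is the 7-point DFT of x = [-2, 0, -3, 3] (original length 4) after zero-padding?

Original 4-point DFT: [-2, 1+3i, -8, 1-3i]
Zero-padded 7-point DFT provides frequency interpolation.

DFT_7([x, 0, ...]) = [-2, -4.0353+1.6231i, 2.5734+1.0438i, -4.5380-5.2703i, -4.5380+5.2703i, 2.5734-1.0438i, -4.0353-1.6231i]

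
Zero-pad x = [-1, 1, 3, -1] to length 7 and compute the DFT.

Original 4-point DFT: [2, -4-2i, 2, -4+2i]
Zero-padded 7-point DFT provides frequency interpolation.

DFT_7([x, 0, ...]) = [2, -0.1431-3.2727i, -4.5489-0.4551i, 0.1920+2.8865i, 0.1920-2.8865i, -4.5489+0.4551i, -0.1431+3.2727i]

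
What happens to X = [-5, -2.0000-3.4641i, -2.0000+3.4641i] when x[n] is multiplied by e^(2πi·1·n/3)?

Modulation property: DFT(ω_3^(-1n)·x[n]) = X[(k-1) mod 3], so circularly shift X by 1 positions.

X[k-1] = [-2.0000+3.4641i, -5, -2.0000-3.4641i]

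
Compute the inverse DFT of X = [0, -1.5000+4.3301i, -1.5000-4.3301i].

x[n] = (1/3) Σ(k=0 to 2) X[k] · e^(2πikn/3)

Computing each x[n]:
x[0] = -1
x[1] = -2
x[2] = 3

x = [-1, -2, 3]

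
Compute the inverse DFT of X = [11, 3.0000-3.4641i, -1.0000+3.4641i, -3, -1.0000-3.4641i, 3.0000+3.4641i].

x[n] = (1/6) Σ(k=0 to 5) X[k] · e^(2πikn/6)

Computing each x[n]:
x[0] = 2
x[1] = 3
x[2] = 3
x[3] = 1
x[4] = -1
x[5] = 3

x = [2, 3, 3, 1, -1, 3]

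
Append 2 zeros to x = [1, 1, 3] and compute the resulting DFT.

Original 3-point DFT: [5, -1.0000+1.7321i, -1.0000-1.7321i]
Zero-padded 5-point DFT provides frequency interpolation.

DFT_5([x, 0, ...]) = [5, -1.1180-2.7144i, 1.1180+2.2654i, 1.1180-2.2654i, -1.1180+2.7144i]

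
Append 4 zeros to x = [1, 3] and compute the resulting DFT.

Original 2-point DFT: [4, -2]
Zero-padded 6-point DFT provides frequency interpolation.

DFT_6([x, 0, ...]) = [4, 2.5000-2.5981i, -0.5000-2.5981i, -2, -0.5000+2.5981i, 2.5000+2.5981i]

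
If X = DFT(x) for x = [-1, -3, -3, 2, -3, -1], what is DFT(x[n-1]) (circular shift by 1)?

Time shift by 1: X_shifted[k] = ω_6^(1k) · X[k]
Shifted x = [-1, -1, -3, -3, 2, -3]

DFT(x[n-1]) = [-9, 0.5000+2.5981i, -1.5000-6.0622i, 5, -1.5000+6.0622i, 0.5000-2.5981i]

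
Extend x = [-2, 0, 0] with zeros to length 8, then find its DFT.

Original 3-point DFT: [-2, -2, -2]
Zero-padded 8-point DFT provides frequency interpolation.

DFT_8([x, 0, ...]) = [-2, -2, -2, -2, -2, -2, -2, -2]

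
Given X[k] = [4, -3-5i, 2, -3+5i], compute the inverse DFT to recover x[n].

x[n] = (1/4) Σ(k=0 to 3) X[k] · e^(2πikn/4)

Computing each x[n]:
x[0] = 0
x[1] = 3
x[2] = 3
x[3] = -2

x = [0, 3, 3, -2]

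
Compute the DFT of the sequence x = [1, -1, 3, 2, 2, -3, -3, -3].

X[k] = Σ(n=0 to 7) x[n] · ω_8^(nk)
where ω_8 = e^(-2πi/8)

Computing each X[k]:
X[0] = -2
X[1] = -3.1213-10.9497i
X[2] = 3+3i
X[3] = 1.1213+1.0503i
X[4] = 8
X[5] = 1.1213-1.0503i
X[6] = 3-3i
X[7] = -3.1213+10.9497i

X = [-2, -3.1213-10.9497i, 3+3i, 1.1213+1.0503i, 8, 1.1213-1.0503i, 3-3i, -3.1213+10.9497i]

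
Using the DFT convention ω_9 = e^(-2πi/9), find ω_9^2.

ω_9^2 = e^(-2πi·2/9)
= cos(-2π·2/9) + i·sin(-2π·2/9)
= cos(-4π/9) + i·sin(-4π/9)

ω_9^2 = cos(-4π/9) + i·sin(-4π/9) = 0.1736-0.9848i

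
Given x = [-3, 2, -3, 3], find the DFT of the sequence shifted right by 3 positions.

Time shift by 3: X_shifted[k] = ω_4^(3k) · X[k]
Shifted x = [2, -3, 3, -3]

DFT(x[n-3]) = [-1, -1, 11, -1]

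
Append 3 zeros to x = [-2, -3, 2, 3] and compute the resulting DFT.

Original 4-point DFT: [0, -4+6i, 0, -4-6i]
Zero-padded 7-point DFT provides frequency interpolation.

DFT_7([x, 0, ...]) = [0, -7.0184-0.9060i, -1.2639+6.1380i, 1.2823-0.0595i, 1.2823+0.0595i, -1.2639-6.1380i, -7.0184+0.9060i]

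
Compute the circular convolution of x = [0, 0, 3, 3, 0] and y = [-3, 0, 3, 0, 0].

(x ⊛ y)[n] = Σ(m=0 to 4) x[m] · y[(n-m) mod 5]

Computing each output sample:
(x ⊛ y)[0] = 9
(x ⊛ y)[1] = 0
(x ⊛ y)[2] = -9
(x ⊛ y)[3] = -9
(x ⊛ y)[4] = 9

x ⊛ y = [9, 0, -9, -9, 9]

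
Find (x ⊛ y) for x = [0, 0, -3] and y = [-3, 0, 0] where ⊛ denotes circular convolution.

(x ⊛ y)[n] = Σ(m=0 to 2) x[m] · y[(n-m) mod 3]

Computing each output sample:
(x ⊛ y)[0] = 0
(x ⊛ y)[1] = 0
(x ⊛ y)[2] = 9

x ⊛ y = [0, 0, 9]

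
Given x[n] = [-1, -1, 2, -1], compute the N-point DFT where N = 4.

X[k] = Σ(n=0 to 3) x[n] · ω_4^(nk)
where ω_4 = e^(-2πi/4)

Computing each X[k]:
X[0] = -1
X[1] = -3
X[2] = 3
X[3] = -3

X = [-1, -3, 3, -3]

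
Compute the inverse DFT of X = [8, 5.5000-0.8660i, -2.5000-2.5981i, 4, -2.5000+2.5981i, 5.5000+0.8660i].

x[n] = (1/6) Σ(k=0 to 5) X[k] · e^(2πikn/6)

Computing each x[n]:
x[0] = 3
x[1] = 3
x[2] = 1
x[3] = -2
x[4] = 2
x[5] = 1

x = [3, 3, 1, -2, 2, 1]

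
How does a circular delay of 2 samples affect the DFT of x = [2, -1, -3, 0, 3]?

Time shift by 2: X_shifted[k] = ω_5^(2k) · X[k]
Shifted x = [0, 3, 2, -1, -3]

DFT(x[n-2]) = [1, -0.8090-7.4697i, 0.3090-0.6735i, 0.3090+0.6735i, -0.8090+7.4697i]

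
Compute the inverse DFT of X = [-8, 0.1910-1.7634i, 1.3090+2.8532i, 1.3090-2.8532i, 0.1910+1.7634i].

x[n] = (1/5) Σ(k=0 to 4) X[k] · e^(2πikn/5)

Computing each x[n]:
x[0] = -1
x[1] = -2
x[2] = 0
x[3] = -3
x[4] = -2

x = [-1, -2, 0, -3, -2]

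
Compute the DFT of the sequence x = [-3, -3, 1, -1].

X[k] = Σ(n=0 to 3) x[n] · ω_4^(nk)
where ω_4 = e^(-2πi/4)

Computing each X[k]:
X[0] = -6
X[1] = -4+2i
X[2] = 2
X[3] = -4-2i

X = [-6, -4+2i, 2, -4-2i]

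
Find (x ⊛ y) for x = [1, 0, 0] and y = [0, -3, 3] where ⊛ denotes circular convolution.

(x ⊛ y)[n] = Σ(m=0 to 2) x[m] · y[(n-m) mod 3]

Computing each output sample:
(x ⊛ y)[0] = 0
(x ⊛ y)[1] = -3
(x ⊛ y)[2] = 3

x ⊛ y = [0, -3, 3]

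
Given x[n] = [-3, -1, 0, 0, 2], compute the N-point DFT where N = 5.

X[k] = Σ(n=0 to 4) x[n] · ω_5^(nk)
where ω_5 = e^(-2πi/5)

Computing each X[k]:
X[0] = -2
X[1] = -2.6910+2.8532i
X[2] = -3.8090+1.7634i
X[3] = -3.8090-1.7634i
X[4] = -2.6910-2.8532i

X = [-2, -2.6910+2.8532i, -3.8090+1.7634i, -3.8090-1.7634i, -2.6910-2.8532i]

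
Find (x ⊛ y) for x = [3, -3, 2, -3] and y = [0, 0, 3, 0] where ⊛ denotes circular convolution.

(x ⊛ y)[n] = Σ(m=0 to 3) x[m] · y[(n-m) mod 4]

Computing each output sample:
(x ⊛ y)[0] = 6
(x ⊛ y)[1] = -9
(x ⊛ y)[2] = 9
(x ⊛ y)[3] = -9

x ⊛ y = [6, -9, 9, -9]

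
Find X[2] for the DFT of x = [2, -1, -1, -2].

X[2] = Σ(n=0 to 3) x[n] · ω_4^(2n) where ω_4 = e^(-2πi/4)
= (2)·ω_4^0 + (-1)·ω_4^2 + (-1)·ω_4^4 + (-2)·ω_4^6

X[2] = 4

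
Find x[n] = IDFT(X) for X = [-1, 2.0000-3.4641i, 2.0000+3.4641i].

x[n] = (1/3) Σ(k=0 to 2) X[k] · e^(2πikn/3)

Computing each x[n]:
x[0] = 1
x[1] = 1
x[2] = -3

x = [1, 1, -3]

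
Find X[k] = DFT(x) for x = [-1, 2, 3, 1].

X[k] = Σ(n=0 to 3) x[n] · ω_4^(nk)
where ω_4 = e^(-2πi/4)

Computing each X[k]:
X[0] = 5
X[1] = -4-1i
X[2] = -1
X[3] = -4+1i

X = [5, -4-1i, -1, -4+1i]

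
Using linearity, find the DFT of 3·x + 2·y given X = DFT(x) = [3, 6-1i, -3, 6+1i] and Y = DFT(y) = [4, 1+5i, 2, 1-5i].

By linearity: DFT(3x + 2y) = 3·DFT(x) + 2·DFT(y)
= 3·[3, 6-1i, -3, 6+1i] + 2·[4, 1+5i, 2, 1-5i]

Computing element-wise:
Z[0] = 3·(3) + 2·(4) = 17
Z[1] = 3·(6-1i) + 2·(1+5i) = 20+7i
Z[2] = 3·(-3) + 2·(2) = -5
Z[3] = 3·(6+1i) + 2·(1-5i) = 20-7i

DFT(3x + 2y) = 3·X + 2·Y = [17, 20+7i, -5, 20-7i]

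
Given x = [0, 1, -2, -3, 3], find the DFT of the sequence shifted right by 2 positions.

Time shift by 2: X_shifted[k] = ω_5^(2k) · X[k]
Shifted x = [-3, 3, 0, 1, -2]

DFT(x[n-2]) = [-1, -3.5000-4.1675i, -3.5000-3.8900i, -3.5000+3.8900i, -3.5000+4.1675i]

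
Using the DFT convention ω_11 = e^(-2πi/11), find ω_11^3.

ω_11^3 = e^(-2πi·3/11)
= cos(-2π·3/11) + i·sin(-2π·3/11)
= cos(-6π/11) + i·sin(-6π/11)

ω_11^3 = cos(-6π/11) + i·sin(-6π/11) = -0.1423-0.9898i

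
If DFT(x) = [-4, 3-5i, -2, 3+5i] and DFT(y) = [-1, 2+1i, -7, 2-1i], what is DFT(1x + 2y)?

By linearity: DFT(1x + 2y) = 1·DFT(x) + 2·DFT(y)
= 1·[-4, 3-5i, -2, 3+5i] + 2·[-1, 2+1i, -7, 2-1i]

Computing element-wise:
Z[0] = 1·(-4) + 2·(-1) = -6
Z[1] = 1·(3-5i) + 2·(2+1i) = 7-3i
Z[2] = 1·(-2) + 2·(-7) = -16
Z[3] = 1·(3+5i) + 2·(2-1i) = 7+3i

DFT(1x + 2y) = 1·X + 2·Y = [-6, 7-3i, -16, 7+3i]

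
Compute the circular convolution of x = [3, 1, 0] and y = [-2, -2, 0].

(x ⊛ y)[n] = Σ(m=0 to 2) x[m] · y[(n-m) mod 3]

Computing each output sample:
(x ⊛ y)[0] = -6
(x ⊛ y)[1] = -8
(x ⊛ y)[2] = -2

x ⊛ y = [-6, -8, -2]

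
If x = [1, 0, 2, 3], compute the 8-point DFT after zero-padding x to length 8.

Original 4-point DFT: [6, -1+3i, 0, -1-3i]
Zero-padded 8-point DFT provides frequency interpolation.

DFT_8([x, 0, ...]) = [6, -1.1213-4.1213i, -1+3i, 3.1213-0.1213i, 0, 3.1213+0.1213i, -1-3i, -1.1213+4.1213i]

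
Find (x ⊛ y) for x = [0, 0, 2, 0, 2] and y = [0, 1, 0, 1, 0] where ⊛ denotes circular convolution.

(x ⊛ y)[n] = Σ(m=0 to 4) x[m] · y[(n-m) mod 5]

Computing each output sample:
(x ⊛ y)[0] = 4
(x ⊛ y)[1] = 0
(x ⊛ y)[2] = 2
(x ⊛ y)[3] = 2
(x ⊛ y)[4] = 0

x ⊛ y = [4, 0, 2, 2, 0]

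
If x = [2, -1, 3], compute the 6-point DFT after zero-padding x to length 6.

Original 3-point DFT: [4, 1.0000+3.4641i, 1.0000-3.4641i]
Zero-padded 6-point DFT provides frequency interpolation.

DFT_6([x, 0, ...]) = [4, -1.7321i, 1.0000+3.4641i, 6, 1.0000-3.4641i, 1.7321i]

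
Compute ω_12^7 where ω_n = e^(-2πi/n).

ω_12^7 = e^(-2πi·7/12)
= cos(-2π·7/12) + i·sin(-2π·7/12)
= cos(-14π/12) + i·sin(-14π/12)

ω_12^7 = cos(-14π/12) + i·sin(-14π/12) = -0.8660+0.5000i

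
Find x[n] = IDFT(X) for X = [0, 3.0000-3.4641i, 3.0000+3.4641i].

x[n] = (1/3) Σ(k=0 to 2) X[k] · e^(2πikn/3)

Computing each x[n]:
x[0] = 2
x[1] = 1
x[2] = -3

x = [2, 1, -3]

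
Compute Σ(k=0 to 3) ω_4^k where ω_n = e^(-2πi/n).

Sum of all nth roots of unity equals 0 for n > 1 (geometric series with r ≠ 1).

0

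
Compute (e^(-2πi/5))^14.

Since ω_5^5 = 1, powers reduce modulo 5.
14 mod 5 = 4
So ω_5^14 = ω_5^4 = e^(-2πi·4/5)

ω_5^14 = ω_5^4 = 0.3090+0.9511i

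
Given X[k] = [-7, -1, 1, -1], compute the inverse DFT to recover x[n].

x[n] = (1/4) Σ(k=0 to 3) X[k] · e^(2πikn/4)

Computing each x[n]:
x[0] = -2
x[1] = -2
x[2] = -1
x[3] = -2

x = [-2, -2, -1, -2]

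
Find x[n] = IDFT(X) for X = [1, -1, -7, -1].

x[n] = (1/4) Σ(k=0 to 3) X[k] · e^(2πikn/4)

Computing each x[n]:
x[0] = -2
x[1] = 2
x[2] = -1
x[3] = 2

x = [-2, 2, -1, 2]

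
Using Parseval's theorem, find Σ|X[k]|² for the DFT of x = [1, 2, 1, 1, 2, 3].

Parseval: Σ|x[n]|² = (1/N)Σ|X[k]|², so Σ|X[k]|² = N·Σ|x[n]|² = 6·20.0000

Σ|X[k]|² = N·Σ|x[n]|² = 6·20.0000 = 120.0000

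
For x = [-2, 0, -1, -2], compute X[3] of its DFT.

X[3] = Σ(n=0 to 3) x[n] · ω_4^(3n) where ω_4 = e^(-2πi/4)
= (-2)·ω_4^0 + (0)·ω_4^3 + (-1)·ω_4^6 + (-2)·ω_4^9

X[3] = -1+2i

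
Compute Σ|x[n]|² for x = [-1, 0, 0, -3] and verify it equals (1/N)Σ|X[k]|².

Time domain:
Σ|x[n]|² = |-1|² + |0|² + |0|² + |-3|² = 10.0000

Frequency domain:
(1/4)Σ|X[k]|² = (1/4)(|-4|² + |-1-3i|² + |2|² + |-1+3i|²) = (1/4)·40.0000 = 10.0000

Both sides agree, confirming Parseval's theorem.

Σ|x[n]|² = (1/N)Σ|X[k]|² = 10.0000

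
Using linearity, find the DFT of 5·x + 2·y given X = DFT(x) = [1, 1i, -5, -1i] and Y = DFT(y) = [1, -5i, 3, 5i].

By linearity: DFT(5x + 2y) = 5·DFT(x) + 2·DFT(y)
= 5·[1, 1i, -5, -1i] + 2·[1, -5i, 3, 5i]

Computing element-wise:
Z[0] = 5·(1) + 2·(1) = 7
Z[1] = 5·(1i) + 2·(-5i) = -5i
Z[2] = 5·(-5) + 2·(3) = -19
Z[3] = 5·(-1i) + 2·(5i) = 5i

DFT(5x + 2y) = 5·X + 2·Y = [7, -5i, -19, 5i]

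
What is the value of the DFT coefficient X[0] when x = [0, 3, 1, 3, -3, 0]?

X[0] = Σ(n=0 to 5) x[n] · ω_6^0 = Σ x[n]
= (0) + (3) + (1) + (3) + (-3) + (0)

X[0] = 4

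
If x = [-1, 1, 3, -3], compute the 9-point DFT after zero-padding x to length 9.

Original 4-point DFT: [0, -4-4i, 4, -4+4i]
Zero-padded 9-point DFT provides frequency interpolation.

DFT_9([x, 0, ...]) = [0, 1.7870-0.9991i, -2.1454-4.6089i, -6.0000+1.7321i, 1.8584+4.1844i, 1.8584-4.1844i, -6.0000-1.7321i, -2.1454+4.6089i, 1.7870+0.9991i]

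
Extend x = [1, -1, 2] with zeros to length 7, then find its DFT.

Original 3-point DFT: [2, 0.5000+2.5981i, 0.5000-2.5981i]
Zero-padded 7-point DFT provides frequency interpolation.

DFT_7([x, 0, ...]) = [2, -0.0685-1.1680i, -0.5794+1.8427i, 3.1479+1.9975i, 3.1479-1.9975i, -0.5794-1.8427i, -0.0685+1.1680i]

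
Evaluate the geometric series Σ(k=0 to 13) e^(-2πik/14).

Sum of all nth roots of unity equals 0 for n > 1 (geometric series with r ≠ 1).

0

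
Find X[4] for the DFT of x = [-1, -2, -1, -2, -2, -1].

X[4] = Σ(n=0 to 5) x[n] · ω_6^(4n) where ω_6 = e^(-2πi/6)
= (-1)·ω_6^0 + (-2)·ω_6^4 + (-1)·ω_6^8 + (-2)·ω_6^12 + (-2)·ω_6^16 + (-1)·ω_6^20

X[4] = -1.7321i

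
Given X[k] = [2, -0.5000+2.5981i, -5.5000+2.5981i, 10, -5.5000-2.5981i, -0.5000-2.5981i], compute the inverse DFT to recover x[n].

x[n] = (1/6) Σ(k=0 to 5) X[k] · e^(2πikn/6)

Computing each x[n]:
x[0] = 0
x[1] = -2
x[2] = 3
x[3] = -3
x[4] = 3
x[5] = 1

x = [0, -2, 3, -3, 3, 1]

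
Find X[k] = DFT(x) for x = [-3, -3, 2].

X[k] = Σ(n=0 to 2) x[n] · ω_3^(nk)
where ω_3 = e^(-2πi/3)

Computing each X[k]:
X[0] = -4
X[1] = -2.5000+4.3301i
X[2] = -2.5000-4.3301i

X = [-4, -2.5000+4.3301i, -2.5000-4.3301i]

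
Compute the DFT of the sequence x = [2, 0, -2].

X[k] = Σ(n=0 to 2) x[n] · ω_3^(nk)
where ω_3 = e^(-2πi/3)

Computing each X[k]:
X[0] = 0
X[1] = 3.0000-1.7321i
X[2] = 3.0000+1.7321i

X = [0, 3.0000-1.7321i, 3.0000+1.7321i]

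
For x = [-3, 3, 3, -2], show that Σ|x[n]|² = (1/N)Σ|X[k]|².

Time domain:
Σ|x[n]|² = |-3|² + |3|² + |3|² + |-2|² = 31.0000

Frequency domain:
(1/4)Σ|X[k]|² = (1/4)(|1|² + |-6-5i|² + |-1|² + |-6+5i|²) = (1/4)·124.0000 = 31.0000

Both sides agree, confirming Parseval's theorem.

Σ|x[n]|² = (1/N)Σ|X[k]|² = 31.0000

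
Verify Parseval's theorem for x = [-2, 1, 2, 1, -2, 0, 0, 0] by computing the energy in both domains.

Time domain:
Σ|x[n]|² = |-2|² + |1|² + |2|² + |1|² + |-2|² + |0|² + |0|² + |0|² = 14.0000

Frequency domain:
(1/8)Σ|X[k]|² = (1/8)(|0|² + |-3.4142i|² + |-6|² + |0.5858i|² + |-4|² + |-0.5858i|² + |-6|² + |3.4142i|²) = (1/8)·112.0000 = 14.0000

Both sides agree, confirming Parseval's theorem.

Σ|x[n]|² = (1/N)Σ|X[k]|² = 14.0000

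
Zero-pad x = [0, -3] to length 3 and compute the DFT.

Original 2-point DFT: [-3, 3]
Zero-padded 3-point DFT provides frequency interpolation.

DFT_3([x, 0, ...]) = [-3, 1.5000+2.5981i, 1.5000-2.5981i]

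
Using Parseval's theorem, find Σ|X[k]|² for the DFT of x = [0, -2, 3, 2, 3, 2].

Parseval: Σ|x[n]|² = (1/N)Σ|X[k]|², so Σ|X[k]|² = N·Σ|x[n]|² = 6·30.0000

Σ|X[k]|² = N·Σ|x[n]|² = 6·30.0000 = 180.0000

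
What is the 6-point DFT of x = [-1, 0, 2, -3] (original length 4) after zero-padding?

Original 4-point DFT: [-2, -3-3i, 4, -3+3i]
Zero-padded 6-point DFT provides frequency interpolation.

DFT_6([x, 0, ...]) = [-2, 1.0000-1.7321i, -5.0000+1.7321i, 4, -5.0000-1.7321i, 1.0000+1.7321i]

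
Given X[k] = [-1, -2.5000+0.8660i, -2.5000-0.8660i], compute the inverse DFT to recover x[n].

x[n] = (1/3) Σ(k=0 to 2) X[k] · e^(2πikn/3)

Computing each x[n]:
x[0] = -2
x[1] = 0
x[2] = 1

x = [-2, 0, 1]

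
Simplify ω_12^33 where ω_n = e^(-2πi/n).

Since ω_12^12 = 1, powers reduce modulo 12.
33 mod 12 = 9
So ω_12^33 = ω_12^9 = e^(-2πi·9/12)

ω_12^33 = ω_12^9 = 1i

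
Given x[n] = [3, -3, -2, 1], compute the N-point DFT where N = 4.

X[k] = Σ(n=0 to 3) x[n] · ω_4^(nk)
where ω_4 = e^(-2πi/4)

Computing each X[k]:
X[0] = -1
X[1] = 5+4i
X[2] = 3
X[3] = 5-4i

X = [-1, 5+4i, 3, 5-4i]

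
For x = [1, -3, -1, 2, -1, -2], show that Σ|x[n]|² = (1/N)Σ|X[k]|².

Time domain:
Σ|x[n]|² = |1|² + |-3|² + |-1|² + |2|² + |-1|² + |-2|² = 20.0000

Frequency domain:
(1/6)Σ|X[k]|² = (1/6)(|-4|² + |-2.5000+0.8660i|² + |6.5000+0.8660i|² + |2|² + |6.5000-0.8660i|² + |-2.5000-0.8660i|²) = (1/6)·120.0000 = 20.0000

Both sides agree, confirming Parseval's theorem.

Σ|x[n]|² = (1/N)Σ|X[k]|² = 20.0000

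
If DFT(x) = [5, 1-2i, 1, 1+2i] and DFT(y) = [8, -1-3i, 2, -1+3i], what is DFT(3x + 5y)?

By linearity: DFT(3x + 5y) = 3·DFT(x) + 5·DFT(y)
= 3·[5, 1-2i, 1, 1+2i] + 5·[8, -1-3i, 2, -1+3i]

Computing element-wise:
Z[0] = 3·(5) + 5·(8) = 55
Z[1] = 3·(1-2i) + 5·(-1-3i) = -2-21i
Z[2] = 3·(1) + 5·(2) = 13
Z[3] = 3·(1+2i) + 5·(-1+3i) = -2+21i

DFT(3x + 5y) = 3·X + 5·Y = [55, -2-21i, 13, -2+21i]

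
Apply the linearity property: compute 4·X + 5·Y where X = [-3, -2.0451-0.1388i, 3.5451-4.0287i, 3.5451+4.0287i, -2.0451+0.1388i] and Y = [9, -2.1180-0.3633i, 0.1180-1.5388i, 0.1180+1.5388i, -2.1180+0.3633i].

By linearity: DFT(4x + 5y) = 4·DFT(x) + 5·DFT(y)
= 4·[-3, -2.0451-0.1388i, 3.5451-4.0287i, 3.5451+4.0287i, -2.0451+0.1388i] + 5·[9, -2.1180-0.3633i, 0.1180-1.5388i, 0.1180+1.5388i, -2.1180+0.3633i]

Computing element-wise:
Z[0] = 4·(-3) + 5·(9) = 33
Z[1] = 4·(-2.0451-0.1388i) + 5·(-2.1180-0.3633i) = -18.7704-2.3717i
Z[2] = 4·(3.5451-4.0287i) + 5·(0.1180-1.5388i) = 14.7704-23.8088i
Z[3] = 4·(3.5451+4.0287i) + 5·(0.1180+1.5388i) = 14.7704+23.8088i
Z[4] = 4·(-2.0451+0.1388i) + 5·(-2.1180+0.3633i) = -18.7704+2.3717i

DFT(4x + 5y) = 4·X + 5·Y = [33, -18.7704-2.3717i, 14.7704-23.8088i, 14.7704+23.8088i, -18.7704+2.3717i]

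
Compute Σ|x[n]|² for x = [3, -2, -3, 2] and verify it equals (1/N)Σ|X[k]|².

Time domain:
Σ|x[n]|² = |3|² + |-2|² + |-3|² + |2|² = 26.0000

Frequency domain:
(1/4)Σ|X[k]|² = (1/4)(|0|² + |6+4i|² + |0|² + |6-4i|²) = (1/4)·104.0000 = 26.0000

Both sides agree, confirming Parseval's theorem.

Σ|x[n]|² = (1/N)Σ|X[k]|² = 26.0000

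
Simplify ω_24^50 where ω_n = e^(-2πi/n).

Since ω_24^24 = 1, powers reduce modulo 24.
50 mod 24 = 2
So ω_24^50 = ω_24^2 = e^(-2πi·2/24)

ω_24^50 = ω_24^2 = 0.8660-0.5000i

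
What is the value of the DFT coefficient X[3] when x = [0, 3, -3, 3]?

X[3] = Σ(n=0 to 3) x[n] · ω_4^(3n) where ω_4 = e^(-2πi/4)
= (0)·ω_4^0 + (3)·ω_4^3 + (-3)·ω_4^6 + (3)·ω_4^9

X[3] = 3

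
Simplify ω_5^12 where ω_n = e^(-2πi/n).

Since ω_5^5 = 1, powers reduce modulo 5.
12 mod 5 = 2
So ω_5^12 = ω_5^2 = e^(-2πi·2/5)

ω_5^12 = ω_5^2 = -0.8090-0.5878i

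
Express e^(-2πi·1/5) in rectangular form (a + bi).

ω_5^1 = e^(-2πi·1/5)
= cos(-2π·1/5) + i·sin(-2π·1/5)
= cos(-2π/5) + i·sin(-2π/5)

ω_5^1 = cos(-2π/5) + i·sin(-2π/5) = 0.3090-0.9511i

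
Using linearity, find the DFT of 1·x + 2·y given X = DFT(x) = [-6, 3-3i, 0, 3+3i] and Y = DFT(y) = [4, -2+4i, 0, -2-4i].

By linearity: DFT(1x + 2y) = 1·DFT(x) + 2·DFT(y)
= 1·[-6, 3-3i, 0, 3+3i] + 2·[4, -2+4i, 0, -2-4i]

Computing element-wise:
Z[0] = 1·(-6) + 2·(4) = 2
Z[1] = 1·(3-3i) + 2·(-2+4i) = -1+5i
Z[2] = 1·(0) + 2·(0) = 0
Z[3] = 1·(3+3i) + 2·(-2-4i) = -1-5i

DFT(1x + 2y) = 1·X + 2·Y = [2, -1+5i, 0, -1-5i]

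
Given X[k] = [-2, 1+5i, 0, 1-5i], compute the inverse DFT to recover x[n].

x[n] = (1/4) Σ(k=0 to 3) X[k] · e^(2πikn/4)

Computing each x[n]:
x[0] = 0
x[1] = -3
x[2] = -1
x[3] = 2

x = [0, -3, -1, 2]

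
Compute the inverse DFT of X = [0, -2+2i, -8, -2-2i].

x[n] = (1/4) Σ(k=0 to 3) X[k] · e^(2πikn/4)

Computing each x[n]:
x[0] = -3
x[1] = 1
x[2] = -1
x[3] = 3

x = [-3, 1, -1, 3]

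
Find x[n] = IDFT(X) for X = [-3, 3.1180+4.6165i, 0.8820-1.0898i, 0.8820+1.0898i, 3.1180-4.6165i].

x[n] = (1/5) Σ(k=0 to 4) X[k] · e^(2πikn/5)

Computing each x[n]:
x[0] = 1
x[1] = -2
x[2] = -3
x[3] = 0
x[4] = 1

x = [1, -2, -3, 0, 1]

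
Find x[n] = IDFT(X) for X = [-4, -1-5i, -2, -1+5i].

x[n] = (1/4) Σ(k=0 to 3) X[k] · e^(2πikn/4)

Computing each x[n]:
x[0] = -2
x[1] = 2
x[2] = -1
x[3] = -3

x = [-2, 2, -1, -3]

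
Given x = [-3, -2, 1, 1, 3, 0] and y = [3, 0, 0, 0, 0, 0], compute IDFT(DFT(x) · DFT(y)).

(x ⊛ y)[n] = Σ(m=0 to 5) x[m] · y[(n-m) mod 6]

Computing each output sample:
(x ⊛ y)[0] = -9
(x ⊛ y)[1] = -6
(x ⊛ y)[2] = 3
(x ⊛ y)[3] = 3
(x ⊛ y)[4] = 9
(x ⊛ y)[5] = 0

x ⊛ y = [-9, -6, 3, 3, 9, 0]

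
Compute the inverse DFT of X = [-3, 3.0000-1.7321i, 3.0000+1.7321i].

x[n] = (1/3) Σ(k=0 to 2) X[k] · e^(2πikn/3)

Computing each x[n]:
x[0] = 1
x[1] = -1
x[2] = -3

x = [1, -1, -3]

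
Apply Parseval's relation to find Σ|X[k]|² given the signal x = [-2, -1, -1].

Parseval: Σ|x[n]|² = (1/N)Σ|X[k]|², so Σ|X[k]|² = N·Σ|x[n]|² = 3·6.0000

Σ|X[k]|² = N·Σ|x[n]|² = 3·6.0000 = 18.0000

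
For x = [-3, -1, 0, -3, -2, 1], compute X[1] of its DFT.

X[1] = Σ(n=0 to 5) x[n] · ω_6^(1n) where ω_6 = e^(-2πi/6)
= (-3)·ω_6^0 + (-1)·ω_6^1 + (0)·ω_6^2 + (-3)·ω_6^3 + (-2)·ω_6^4 + (1)·ω_6^5

X[1] = 1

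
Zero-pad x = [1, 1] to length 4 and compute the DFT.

Original 2-point DFT: [2, 0]
Zero-padded 4-point DFT provides frequency interpolation.

DFT_4([x, 0, ...]) = [2, 1-1i, 0, 1+1i]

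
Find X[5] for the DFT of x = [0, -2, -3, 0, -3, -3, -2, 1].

X[5] = Σ(n=0 to 7) x[n] · ω_8^(5n) where ω_8 = e^(-2πi/8)
= (0)·ω_8^0 + (-2)·ω_8^5 + (-3)·ω_8^10 + (0)·ω_8^15 + (-3)·ω_8^20 + (-3)·ω_8^25 + (-2)·ω_8^30 + (1)·ω_8^35

X[5] = 1.5858+1.0000i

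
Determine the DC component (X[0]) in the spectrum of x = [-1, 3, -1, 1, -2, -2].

X[0] = Σ(n=0 to 5) x[n] · ω_6^0 = Σ x[n]
= (-1) + (3) + (-1) + (1) + (-2) + (-2)

X[0] = -2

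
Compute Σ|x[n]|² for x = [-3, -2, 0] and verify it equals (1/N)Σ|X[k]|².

Time domain:
Σ|x[n]|² = |-3|² + |-2|² + |0|² = 13.0000

Frequency domain:
(1/3)Σ|X[k]|² = (1/3)(|-5|² + |-2.0000+1.7321i|² + |-2.0000-1.7321i|²) = (1/3)·39.0000 = 13.0000

Both sides agree, confirming Parseval's theorem.

Σ|x[n]|² = (1/N)Σ|X[k]|² = 13.0000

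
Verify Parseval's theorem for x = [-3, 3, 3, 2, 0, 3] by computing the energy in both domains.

Time domain:
Σ|x[n]|² = |-3|² + |3|² + |3|² + |2|² + |0|² + |3|² = 40.0000

Frequency domain:
(1/6)Σ|X[k]|² = (1/6)(|8|² + |-3.5000-2.5981i|² + |-5.5000+2.5981i|² + |-8|² + |-5.5000-2.5981i|² + |-3.5000+2.5981i|²) = (1/6)·240.0000 = 40.0000

Both sides agree, confirming Parseval's theorem.

Σ|x[n]|² = (1/N)Σ|X[k]|² = 40.0000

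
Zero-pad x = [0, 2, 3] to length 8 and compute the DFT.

Original 3-point DFT: [5, -2.5000+0.8660i, -2.5000-0.8660i]
Zero-padded 8-point DFT provides frequency interpolation.

DFT_8([x, 0, ...]) = [5, 1.4142-4.4142i, -3-2i, -1.4142+1.5858i, 1, -1.4142-1.5858i, -3+2i, 1.4142+4.4142i]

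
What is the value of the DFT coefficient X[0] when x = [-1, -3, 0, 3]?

X[0] = Σ(n=0 to 3) x[n] · ω_4^0 = Σ x[n]
= (-1) + (-3) + (0) + (3)

X[0] = -1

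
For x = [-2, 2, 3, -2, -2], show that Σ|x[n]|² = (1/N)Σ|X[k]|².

Time domain:
Σ|x[n]|² = |-2|² + |2|² + |3|² + |-2|² + |-2|² = 25.0000

Frequency domain:
(1/5)Σ|X[k]|² = (1/5)(|-1|² + |-2.8090-6.7432i|² + |-1.6910+2.4041i|² + |-1.6910-2.4041i|² + |-2.8090+6.7432i|²) = (1/5)·125.0000 = 25.0000

Both sides agree, confirming Parseval's theorem.

Σ|x[n]|² = (1/N)Σ|X[k]|² = 25.0000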